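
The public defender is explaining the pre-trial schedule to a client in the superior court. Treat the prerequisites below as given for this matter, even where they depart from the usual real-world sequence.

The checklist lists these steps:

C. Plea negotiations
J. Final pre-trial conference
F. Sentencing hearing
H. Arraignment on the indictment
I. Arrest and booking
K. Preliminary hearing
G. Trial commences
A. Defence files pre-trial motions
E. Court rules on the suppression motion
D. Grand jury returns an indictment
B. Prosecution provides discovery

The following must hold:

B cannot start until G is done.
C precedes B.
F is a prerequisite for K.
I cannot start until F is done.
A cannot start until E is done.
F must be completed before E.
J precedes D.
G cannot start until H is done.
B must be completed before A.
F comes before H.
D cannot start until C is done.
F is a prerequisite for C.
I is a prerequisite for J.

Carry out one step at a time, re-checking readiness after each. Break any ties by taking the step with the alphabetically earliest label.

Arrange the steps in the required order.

F is the only step with nothing outstanding, so it goes first.
C, E, H, I and K are all available; C has the earlier label → C.
E, H, I and K are all available; E has the earlier label → E.
Now H, I and K have their prerequisites met. H has the earlier label, so H next.
Now G, I and K have their prerequisites met. G has the earlier label, so G next.
B, I and K are all available; B has the earlier label → B.
A now also ready, so the ready set is {A, I, K}; A has the earlier label → A.
Now I and K have their prerequisites met. I has the earlier label, so I next.
J now also ready, so the ready set is {J, K}; J has the earlier label → J.
D and K are both available; D has the earlier label → D.
Next only K has its prerequisites met → K.

F, C, E, H, G, B, A, I, J, D, K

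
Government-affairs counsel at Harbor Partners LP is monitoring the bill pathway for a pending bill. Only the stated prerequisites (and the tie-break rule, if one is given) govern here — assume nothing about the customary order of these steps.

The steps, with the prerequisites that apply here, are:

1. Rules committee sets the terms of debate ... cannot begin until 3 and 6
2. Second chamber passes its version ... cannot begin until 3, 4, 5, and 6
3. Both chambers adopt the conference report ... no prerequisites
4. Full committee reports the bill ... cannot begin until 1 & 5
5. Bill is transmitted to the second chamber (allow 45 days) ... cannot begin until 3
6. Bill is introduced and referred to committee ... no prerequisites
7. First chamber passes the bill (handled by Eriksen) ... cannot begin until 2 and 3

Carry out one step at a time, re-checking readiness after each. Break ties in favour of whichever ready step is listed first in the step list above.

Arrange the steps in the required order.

3 and 6 have no prerequisites; 3 is listed earlier, so 3 is first.
Now 5 and 6 have their prerequisites met. 5 is listed earlier, so 5 next.
Next only 6 has its prerequisites met → 6.
1 needed 3 and 6, now all done → 1.
4 needed 1 and 5, now all done → 4.
2 needed 3, 4, 5 and 6, now all done → 2.
Next only 7 has its prerequisites met → 7.

3, 5, 6, 1, 4, 2, 7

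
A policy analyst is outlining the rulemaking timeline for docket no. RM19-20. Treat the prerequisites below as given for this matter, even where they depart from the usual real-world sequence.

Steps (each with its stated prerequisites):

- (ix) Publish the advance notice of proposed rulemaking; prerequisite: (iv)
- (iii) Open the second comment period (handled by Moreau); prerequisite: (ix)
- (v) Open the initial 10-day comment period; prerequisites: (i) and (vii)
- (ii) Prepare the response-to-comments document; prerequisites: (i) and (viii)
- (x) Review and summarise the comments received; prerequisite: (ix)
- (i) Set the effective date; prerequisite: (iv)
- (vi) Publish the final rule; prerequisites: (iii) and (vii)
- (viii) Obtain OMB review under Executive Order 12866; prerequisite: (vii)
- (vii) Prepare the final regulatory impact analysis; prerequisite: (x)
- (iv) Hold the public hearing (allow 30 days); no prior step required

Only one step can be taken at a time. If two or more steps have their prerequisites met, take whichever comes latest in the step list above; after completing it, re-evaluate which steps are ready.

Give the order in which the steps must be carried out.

(iv) is the only step with nothing outstanding, so it goes first.
Now (i) and (ix) have their prerequisites met. (i) is listed later, so (i) next.
(ix) needed (iv), now all done → (ix).
(x) and (iii) are both available; (x) is listed later → (x).
Ready: (vii) and (iii). (vii) is listed later → (vii).
(viii) and (v) now also ready, so the ready set is {(viii), (v), (iii)}; (viii) is listed later → (viii).
Ready: (ii), (v) and (iii). (ii) is listed later → (ii).
(v) and (iii) are both available; (v) is listed later → (v).
That leaves (iii) as the only ready step → (iii).
That leaves (vi) as the only ready step → (vi).

(iv) → (i) → (ix) → (x) → (vii) → (viii) → (ii) → (v) → (iii) → (vi)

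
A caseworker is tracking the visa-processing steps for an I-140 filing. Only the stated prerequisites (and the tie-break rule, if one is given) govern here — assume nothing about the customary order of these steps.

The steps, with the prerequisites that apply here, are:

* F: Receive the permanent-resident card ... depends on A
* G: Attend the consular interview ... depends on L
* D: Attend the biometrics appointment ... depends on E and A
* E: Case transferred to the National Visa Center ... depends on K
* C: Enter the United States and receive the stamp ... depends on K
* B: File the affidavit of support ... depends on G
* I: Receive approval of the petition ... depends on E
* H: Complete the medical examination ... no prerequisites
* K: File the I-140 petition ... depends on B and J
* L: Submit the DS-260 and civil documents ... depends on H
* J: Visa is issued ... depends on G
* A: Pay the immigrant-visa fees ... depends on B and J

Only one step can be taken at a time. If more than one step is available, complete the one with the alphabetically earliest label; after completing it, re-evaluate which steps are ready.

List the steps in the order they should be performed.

H, L, G, B, J, A, F, K, C, E, D, I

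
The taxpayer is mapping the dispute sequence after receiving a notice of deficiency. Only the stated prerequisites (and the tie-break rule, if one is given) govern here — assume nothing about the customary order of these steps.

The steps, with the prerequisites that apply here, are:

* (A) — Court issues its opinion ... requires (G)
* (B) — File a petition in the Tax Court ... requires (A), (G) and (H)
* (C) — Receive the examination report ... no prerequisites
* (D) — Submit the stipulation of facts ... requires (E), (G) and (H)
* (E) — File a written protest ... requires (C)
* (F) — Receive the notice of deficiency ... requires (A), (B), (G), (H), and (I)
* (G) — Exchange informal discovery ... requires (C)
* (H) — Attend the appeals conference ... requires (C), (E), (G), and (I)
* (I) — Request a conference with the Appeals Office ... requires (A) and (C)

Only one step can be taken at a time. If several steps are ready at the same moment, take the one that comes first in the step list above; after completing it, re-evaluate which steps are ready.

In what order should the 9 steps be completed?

(C) (E) (G) (A) (I) (H) (B) (D) (F)

Only (C) has no prerequisites, so it is first.
Ready: (E) and (G). (E) is listed earlier → (E).
That leaves (G) as the only ready step → (G).
(A) needed (G), now all done → (A).
(I) needed (A) and (C), now all done → (I).
(H) needed (C), (E), (G) and (I), now all done → (H).
Now (B) and (D) have their prerequisites met. (B) is listed earlier, so (B) next.
(D) and (F) are both available; (D) is listed earlier → (D).
That leaves (F) as the only ready step → (F).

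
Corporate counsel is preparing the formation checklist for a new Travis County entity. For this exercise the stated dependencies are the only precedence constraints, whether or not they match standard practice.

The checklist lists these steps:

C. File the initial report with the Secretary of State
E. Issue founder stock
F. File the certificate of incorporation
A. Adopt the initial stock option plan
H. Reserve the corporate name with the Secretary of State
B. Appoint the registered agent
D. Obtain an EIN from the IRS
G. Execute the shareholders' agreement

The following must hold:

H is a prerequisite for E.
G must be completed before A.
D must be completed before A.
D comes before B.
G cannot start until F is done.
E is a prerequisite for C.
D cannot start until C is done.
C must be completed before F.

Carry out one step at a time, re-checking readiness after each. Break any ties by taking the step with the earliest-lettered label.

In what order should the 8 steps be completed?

H E C D B F G A

H is the only step with nothing outstanding, so it goes first.
That leaves E as the only ready step → E.
That leaves C as the only ready step → C.
Ready: D and F. D has the earlier label → D.
B and F are both available; B has the earlier label → B.
F needed C, now all done → F.
G is the only step now ready → G.
That leaves A as the only ready step → A.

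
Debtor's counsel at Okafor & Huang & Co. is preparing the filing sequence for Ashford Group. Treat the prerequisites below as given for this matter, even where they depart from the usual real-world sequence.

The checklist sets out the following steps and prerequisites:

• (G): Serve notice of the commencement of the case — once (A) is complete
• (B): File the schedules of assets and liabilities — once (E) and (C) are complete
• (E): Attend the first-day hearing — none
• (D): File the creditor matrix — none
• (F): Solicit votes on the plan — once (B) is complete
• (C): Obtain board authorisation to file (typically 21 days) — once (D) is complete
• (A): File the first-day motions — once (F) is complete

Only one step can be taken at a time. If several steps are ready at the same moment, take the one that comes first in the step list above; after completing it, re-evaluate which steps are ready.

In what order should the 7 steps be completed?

Nothing is required for (E) and (D). (E) is listed earlier → (E) first.
Next only (D) has its prerequisites met → (D).
(C) needed (D), now all done → (C).
(B) is the only step now ready → (B).
(F) is the only step now ready → (F).
(A) needed (F), now all done → (A).
(G) needed (A), now all done → (G).

(E) → (D) → (C) → (B) → (F) → (A) → (G)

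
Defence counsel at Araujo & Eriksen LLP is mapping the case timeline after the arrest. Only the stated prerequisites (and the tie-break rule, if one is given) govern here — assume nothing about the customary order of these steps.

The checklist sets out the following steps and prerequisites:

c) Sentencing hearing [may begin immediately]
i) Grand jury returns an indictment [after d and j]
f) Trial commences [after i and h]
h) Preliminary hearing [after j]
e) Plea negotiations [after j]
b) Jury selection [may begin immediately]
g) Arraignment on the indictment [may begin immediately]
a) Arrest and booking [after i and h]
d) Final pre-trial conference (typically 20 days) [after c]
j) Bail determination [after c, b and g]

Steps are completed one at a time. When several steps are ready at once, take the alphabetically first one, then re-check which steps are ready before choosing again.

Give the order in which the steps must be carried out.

Nothing is required for b, c and g. b has the earlier label → b first.
Now c and g have their prerequisites met. c has the earlier label, so c next.
d now also ready, so the ready set is {d, g}; d has the earlier label → d.
g is the only step now ready → g.
That leaves j as the only ready step → j.
Now e, h and i have their prerequisites met. e has the earlier label, so e next.
Now h and i have their prerequisites met. h has the earlier label, so h next.
Next only i has its prerequisites met → i.
Ready: a and f. a has the earlier label → a.
f needed h and i, now all done → f.

b c d g j e h i a f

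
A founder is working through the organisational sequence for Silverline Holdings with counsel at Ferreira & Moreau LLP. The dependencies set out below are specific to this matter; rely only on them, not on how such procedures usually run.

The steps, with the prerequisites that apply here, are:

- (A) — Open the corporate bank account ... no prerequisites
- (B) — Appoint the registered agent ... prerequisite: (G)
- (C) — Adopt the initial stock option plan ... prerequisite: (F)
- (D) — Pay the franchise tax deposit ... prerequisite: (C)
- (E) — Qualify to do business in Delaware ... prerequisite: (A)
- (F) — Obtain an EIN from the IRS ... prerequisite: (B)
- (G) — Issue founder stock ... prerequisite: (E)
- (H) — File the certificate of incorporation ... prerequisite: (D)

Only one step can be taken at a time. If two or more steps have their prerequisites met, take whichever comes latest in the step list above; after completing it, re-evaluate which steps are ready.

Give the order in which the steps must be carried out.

(A), (E), (G), (B), (F), (C), (D), (H)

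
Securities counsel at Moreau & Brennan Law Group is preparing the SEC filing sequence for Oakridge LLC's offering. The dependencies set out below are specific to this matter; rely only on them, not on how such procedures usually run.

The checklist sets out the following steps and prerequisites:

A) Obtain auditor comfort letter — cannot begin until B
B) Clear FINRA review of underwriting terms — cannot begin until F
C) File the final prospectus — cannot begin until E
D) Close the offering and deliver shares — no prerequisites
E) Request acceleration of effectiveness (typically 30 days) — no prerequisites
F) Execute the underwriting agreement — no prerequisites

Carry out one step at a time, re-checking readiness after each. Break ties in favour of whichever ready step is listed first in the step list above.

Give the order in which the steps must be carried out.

D E C F B A

D, E and F have no prerequisites; D is listed earlier, so D is first.
E and F are both available; E is listed earlier → E.
C now also ready, so the ready set is {C, F}; C is listed earlier → C.
F is the only step now ready → F.
B is the only step now ready → B.
A needed B, now all done → A.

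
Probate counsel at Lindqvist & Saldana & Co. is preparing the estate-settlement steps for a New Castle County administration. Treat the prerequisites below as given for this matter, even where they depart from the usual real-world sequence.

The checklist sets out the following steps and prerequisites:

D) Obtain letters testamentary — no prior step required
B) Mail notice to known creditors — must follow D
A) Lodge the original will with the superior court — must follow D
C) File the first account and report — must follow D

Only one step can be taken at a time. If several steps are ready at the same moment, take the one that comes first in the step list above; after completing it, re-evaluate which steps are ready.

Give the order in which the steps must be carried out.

D is the only step with nothing outstanding, so it goes first.
Ready: B, A and C. B is listed earlier → B.
Ready: A and C. A is listed earlier → A.
That leaves C as the only ready step → C.

D → B → A → C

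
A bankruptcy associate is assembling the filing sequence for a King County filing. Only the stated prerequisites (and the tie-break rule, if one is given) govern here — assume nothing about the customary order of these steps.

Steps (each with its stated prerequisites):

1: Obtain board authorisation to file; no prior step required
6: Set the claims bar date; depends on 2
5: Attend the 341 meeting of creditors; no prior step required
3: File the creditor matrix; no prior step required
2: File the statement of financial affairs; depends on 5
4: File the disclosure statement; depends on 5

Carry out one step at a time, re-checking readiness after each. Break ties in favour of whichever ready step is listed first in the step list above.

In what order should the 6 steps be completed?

1, 5, 3, 2, 6, 4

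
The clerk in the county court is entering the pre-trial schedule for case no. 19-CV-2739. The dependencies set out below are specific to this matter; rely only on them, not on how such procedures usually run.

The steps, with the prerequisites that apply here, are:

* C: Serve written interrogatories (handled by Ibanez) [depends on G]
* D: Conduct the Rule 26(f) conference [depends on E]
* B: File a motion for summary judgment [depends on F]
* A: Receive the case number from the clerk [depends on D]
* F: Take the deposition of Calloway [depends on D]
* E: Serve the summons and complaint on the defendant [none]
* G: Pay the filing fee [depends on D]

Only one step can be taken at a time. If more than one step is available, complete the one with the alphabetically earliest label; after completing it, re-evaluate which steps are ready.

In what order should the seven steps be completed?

E, D, A, F, B, G, C

Only E has no prerequisites, so it is first.
D needed E, now all done → D.
Ready: A, F and G. A has the earlier label → A.
Ready: F and G. F has the earlier label → F.
B now also ready, so the ready set is {B, G}; B has the earlier label → B.
G needed D, now all done → G.
C needed G, now all done → C.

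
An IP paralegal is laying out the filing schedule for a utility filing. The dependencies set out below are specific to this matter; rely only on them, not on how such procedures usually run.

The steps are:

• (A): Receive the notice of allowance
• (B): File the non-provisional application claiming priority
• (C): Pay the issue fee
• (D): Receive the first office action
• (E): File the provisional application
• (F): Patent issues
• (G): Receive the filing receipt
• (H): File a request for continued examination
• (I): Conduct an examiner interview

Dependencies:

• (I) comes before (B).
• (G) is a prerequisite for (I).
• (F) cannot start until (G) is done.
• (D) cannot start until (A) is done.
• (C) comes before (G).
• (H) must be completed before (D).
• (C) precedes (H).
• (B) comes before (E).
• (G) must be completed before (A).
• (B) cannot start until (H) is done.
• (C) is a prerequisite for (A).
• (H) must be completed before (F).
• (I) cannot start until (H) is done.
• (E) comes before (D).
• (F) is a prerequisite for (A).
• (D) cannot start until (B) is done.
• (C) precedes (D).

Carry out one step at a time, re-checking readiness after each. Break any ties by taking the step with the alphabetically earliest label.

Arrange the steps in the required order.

(C), (G), (H), (F), (A), (I), (B), (E), (D)

Only (C) has no prerequisites, so it is first.
(G) and (H) are both available; (G) has the earlier label → (G).
(H) needed (C), now all done → (H).
Ready: (F) and (I). (F) has the earlier label → (F).
Now (A) and (I) have their prerequisites met. (A) has the earlier label, so (A) next.
(I) needed (G) and (H), now all done → (I).
That leaves (B) as the only ready step → (B).
(E) is the only step now ready → (E).
(D) needed (A), (B), (C), (E) and (H), now all done → (D).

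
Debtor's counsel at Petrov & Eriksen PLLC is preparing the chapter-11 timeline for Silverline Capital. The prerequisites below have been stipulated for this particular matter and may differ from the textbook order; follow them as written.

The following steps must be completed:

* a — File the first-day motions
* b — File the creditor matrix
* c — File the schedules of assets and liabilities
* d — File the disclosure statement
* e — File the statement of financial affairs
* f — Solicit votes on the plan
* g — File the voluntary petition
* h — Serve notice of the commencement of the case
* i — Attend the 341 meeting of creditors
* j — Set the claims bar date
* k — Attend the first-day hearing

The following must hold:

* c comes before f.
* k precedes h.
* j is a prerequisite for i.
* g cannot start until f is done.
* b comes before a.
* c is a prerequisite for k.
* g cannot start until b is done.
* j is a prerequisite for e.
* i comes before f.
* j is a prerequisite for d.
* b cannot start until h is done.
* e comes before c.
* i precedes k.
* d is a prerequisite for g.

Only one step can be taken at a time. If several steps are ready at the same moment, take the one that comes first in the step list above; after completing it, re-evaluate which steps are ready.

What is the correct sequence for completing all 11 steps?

j d e c i f k h b a g

Only j has no prerequisites, so it is first.
Now d, e and i have their prerequisites met. d is listed earlier, so d next.
Now e and i have their prerequisites met. e is listed earlier, so e next.
Ready: c and i. c is listed earlier → c.
Next only i has its prerequisites met → i.
f and k are both available; f is listed earlier → f.
k is the only step now ready → k.
That leaves h as the only ready step → h.
Next only b has its prerequisites met → b.
Now a and g have their prerequisites met. a is listed earlier, so a next.
That leaves g as the only ready step → g.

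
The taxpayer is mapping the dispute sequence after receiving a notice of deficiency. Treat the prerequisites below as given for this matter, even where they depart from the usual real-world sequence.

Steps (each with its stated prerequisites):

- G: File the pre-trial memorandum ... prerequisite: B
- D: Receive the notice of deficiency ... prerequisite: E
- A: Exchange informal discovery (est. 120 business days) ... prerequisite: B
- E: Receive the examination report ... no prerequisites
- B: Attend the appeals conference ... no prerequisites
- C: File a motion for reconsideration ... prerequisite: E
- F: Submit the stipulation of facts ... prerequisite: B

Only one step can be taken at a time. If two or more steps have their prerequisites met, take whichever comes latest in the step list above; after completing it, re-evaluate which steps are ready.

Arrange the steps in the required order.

Nothing is required for B and E. B is listed later → B first.
Ready: F, E, A and G. F is listed later → F.
E, A and G are all available; E is listed later → E.
C and D now also ready, so the ready set is {C, A, D, G}; C is listed later → C.
Now A, D and G have their prerequisites met. A is listed later, so A next.
D and G are both available; D is listed later → D.
G is the only step now ready → G.

B, F, E, C, A, D, G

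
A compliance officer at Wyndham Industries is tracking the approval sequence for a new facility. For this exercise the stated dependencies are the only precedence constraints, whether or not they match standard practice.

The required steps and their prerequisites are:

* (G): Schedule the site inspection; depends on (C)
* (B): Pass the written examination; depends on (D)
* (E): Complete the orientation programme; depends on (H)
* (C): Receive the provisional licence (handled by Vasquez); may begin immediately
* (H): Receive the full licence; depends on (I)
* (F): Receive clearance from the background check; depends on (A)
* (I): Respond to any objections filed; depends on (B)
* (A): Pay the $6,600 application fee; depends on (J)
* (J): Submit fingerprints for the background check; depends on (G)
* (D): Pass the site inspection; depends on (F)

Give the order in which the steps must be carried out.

(C), (G), (J), (A), (F), (D), (B), (I), (H), (E)

(C) has no prerequisites → (C) first.
Next only (G) has its prerequisites met → (G).
Next only (J) has its prerequisites met → (J).
(A) needed (J), now all done → (A).
(F) needed (A), now all done → (F).
(D) is the only step now ready → (D).
Next only (B) has its prerequisites met → (B).
(I) needed (B), now all done → (I).
(H) is the only step now ready → (H).
That leaves (E) as the only ready step → (E).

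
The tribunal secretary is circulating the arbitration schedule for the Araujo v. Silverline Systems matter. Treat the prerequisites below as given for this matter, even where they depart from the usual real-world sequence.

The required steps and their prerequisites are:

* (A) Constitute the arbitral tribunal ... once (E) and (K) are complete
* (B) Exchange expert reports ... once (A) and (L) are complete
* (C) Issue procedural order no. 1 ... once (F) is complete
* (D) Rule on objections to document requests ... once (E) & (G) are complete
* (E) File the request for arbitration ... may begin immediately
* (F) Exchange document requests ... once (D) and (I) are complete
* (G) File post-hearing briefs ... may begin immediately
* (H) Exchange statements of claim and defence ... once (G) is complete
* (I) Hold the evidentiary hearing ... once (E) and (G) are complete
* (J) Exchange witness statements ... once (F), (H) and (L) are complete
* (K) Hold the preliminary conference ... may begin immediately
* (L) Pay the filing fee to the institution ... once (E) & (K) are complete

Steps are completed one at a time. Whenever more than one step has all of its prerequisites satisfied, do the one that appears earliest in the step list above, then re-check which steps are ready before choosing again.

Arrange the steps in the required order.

(E), (G) and (K) have no prerequisites; (E) is listed earlier, so (E) is first.
Ready: (G) and (K). (G) is listed earlier → (G).
Now (D), (H), (I) and (K) have their prerequisites met. (D) is listed earlier, so (D) next.
Ready: (H), (I) and (K). (H) is listed earlier → (H).
Ready: (I) and (K). (I) is listed earlier → (I).
Now (F) and (K) have their prerequisites met. (F) is listed earlier, so (F) next.
(C) now also ready, so the ready set is {(C), (K)}; (C) is listed earlier → (C).
Next only (K) has its prerequisites met → (K).
Now (A) and (L) have their prerequisites met. (A) is listed earlier, so (A) next.
(L) needed (E) and (K), now all done → (L).
Ready: (B) and (J). (B) is listed earlier → (B).
(J) needed (F), (H) and (L), now all done → (J).

(E) (G) (D) (H) (I) (F) (C) (K) (A) (L) (B) (J)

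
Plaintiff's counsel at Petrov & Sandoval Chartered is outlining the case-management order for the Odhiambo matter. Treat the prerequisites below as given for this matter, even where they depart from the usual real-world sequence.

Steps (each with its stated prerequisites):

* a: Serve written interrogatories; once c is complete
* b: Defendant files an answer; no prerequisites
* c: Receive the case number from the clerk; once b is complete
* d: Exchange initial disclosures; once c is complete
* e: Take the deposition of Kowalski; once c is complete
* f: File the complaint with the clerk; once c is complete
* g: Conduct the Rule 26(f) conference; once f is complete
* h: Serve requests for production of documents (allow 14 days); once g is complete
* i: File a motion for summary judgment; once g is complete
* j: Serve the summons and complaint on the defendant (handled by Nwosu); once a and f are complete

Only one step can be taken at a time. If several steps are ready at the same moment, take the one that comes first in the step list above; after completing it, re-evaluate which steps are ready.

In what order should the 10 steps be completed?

b has no prerequisites → b first.
c needed b, now all done → c.
Now a, d, e and f have their prerequisites met. a is listed earlier, so a next.
Now d, e and f have their prerequisites met. d is listed earlier, so d next.
e and f are both available; e is listed earlier → e.
That leaves f as the only ready step → f.
g and j are both available; g is listed earlier → g.
h, i and j are all available; h is listed earlier → h.
Ready: i and j. i is listed earlier → i.
j needed a and f, now all done → j.

b → c → a → d → e → f → g → h → i → j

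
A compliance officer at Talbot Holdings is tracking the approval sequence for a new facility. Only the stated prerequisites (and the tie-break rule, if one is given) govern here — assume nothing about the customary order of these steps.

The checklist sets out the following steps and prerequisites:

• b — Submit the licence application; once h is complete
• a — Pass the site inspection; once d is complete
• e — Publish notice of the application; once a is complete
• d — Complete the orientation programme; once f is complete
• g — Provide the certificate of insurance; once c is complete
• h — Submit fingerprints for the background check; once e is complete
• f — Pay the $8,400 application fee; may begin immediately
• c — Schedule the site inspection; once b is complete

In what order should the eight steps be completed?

f → d → a → e → h → b → c → g

f has no prerequisites → f first.
d needed f, now all done → d.
a needed d, now all done → a.
That leaves e as the only ready step → e.
h needed e, now all done → h.
That leaves b as the only ready step → b.
c is the only step now ready → c.
g needed c, now all done → g.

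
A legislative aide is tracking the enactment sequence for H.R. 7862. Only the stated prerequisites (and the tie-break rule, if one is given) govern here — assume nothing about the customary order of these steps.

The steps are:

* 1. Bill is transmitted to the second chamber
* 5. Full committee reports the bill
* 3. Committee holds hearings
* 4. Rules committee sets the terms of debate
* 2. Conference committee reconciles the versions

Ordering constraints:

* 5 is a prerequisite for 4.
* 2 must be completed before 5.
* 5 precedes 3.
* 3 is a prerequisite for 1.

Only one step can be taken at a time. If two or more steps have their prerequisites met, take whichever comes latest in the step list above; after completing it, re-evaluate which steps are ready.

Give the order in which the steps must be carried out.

2 has no prerequisites → 2 first.
5 needed 2, now all done → 5.
4 and 3 are both available; 4 is listed later → 4.
3 needed 5, now all done → 3.
1 is the only step now ready → 1.

2, 5, 4, 3, 1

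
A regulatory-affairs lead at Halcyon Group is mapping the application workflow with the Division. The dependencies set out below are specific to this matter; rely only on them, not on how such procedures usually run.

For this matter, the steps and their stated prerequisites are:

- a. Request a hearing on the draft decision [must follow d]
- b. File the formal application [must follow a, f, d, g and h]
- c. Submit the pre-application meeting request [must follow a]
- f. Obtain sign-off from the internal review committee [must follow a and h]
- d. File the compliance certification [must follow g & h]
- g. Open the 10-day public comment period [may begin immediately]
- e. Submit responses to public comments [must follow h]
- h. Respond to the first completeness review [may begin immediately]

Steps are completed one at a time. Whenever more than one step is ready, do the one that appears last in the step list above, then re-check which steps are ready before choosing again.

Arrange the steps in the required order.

h and g have no prerequisites; h is listed later, so h is first.
Ready: e and g. e is listed later → e.
g is the only step now ready → g.
d needed h and g, now all done → d.
Next only a has its prerequisites met → a.
Ready: f and c. f is listed later → f.
b now also ready, so the ready set is {c, b}; c is listed later → c.
Next only b has its prerequisites met → b.

h e g d a f c b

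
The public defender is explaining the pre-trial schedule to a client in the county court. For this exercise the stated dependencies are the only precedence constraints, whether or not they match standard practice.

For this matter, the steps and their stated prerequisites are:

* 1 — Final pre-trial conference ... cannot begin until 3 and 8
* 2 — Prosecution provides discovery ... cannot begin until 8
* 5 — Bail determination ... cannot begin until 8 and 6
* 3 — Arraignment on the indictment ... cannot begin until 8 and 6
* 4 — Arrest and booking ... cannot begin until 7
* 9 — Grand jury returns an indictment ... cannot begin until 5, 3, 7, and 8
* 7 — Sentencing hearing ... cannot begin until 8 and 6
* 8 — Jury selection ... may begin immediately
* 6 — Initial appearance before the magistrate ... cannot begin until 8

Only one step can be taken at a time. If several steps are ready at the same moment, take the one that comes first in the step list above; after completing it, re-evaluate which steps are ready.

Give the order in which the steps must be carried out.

8, 2, 6, 5, 3, 1, 7, 4, 9

Only 8 has no prerequisites, so it is first.
2 and 6 are both available; 2 is listed earlier → 2.
6 is the only step now ready → 6.
Now 5, 3 and 7 have their prerequisites met. 5 is listed earlier, so 5 next.
3 and 7 are both available; 3 is listed earlier → 3.
Ready: 1 and 7. 1 is listed earlier → 1.
7 needed 8 and 6, now all done → 7.
Now 4 and 9 have their prerequisites met. 4 is listed earlier, so 4 next.
9 is the only step now ready → 9.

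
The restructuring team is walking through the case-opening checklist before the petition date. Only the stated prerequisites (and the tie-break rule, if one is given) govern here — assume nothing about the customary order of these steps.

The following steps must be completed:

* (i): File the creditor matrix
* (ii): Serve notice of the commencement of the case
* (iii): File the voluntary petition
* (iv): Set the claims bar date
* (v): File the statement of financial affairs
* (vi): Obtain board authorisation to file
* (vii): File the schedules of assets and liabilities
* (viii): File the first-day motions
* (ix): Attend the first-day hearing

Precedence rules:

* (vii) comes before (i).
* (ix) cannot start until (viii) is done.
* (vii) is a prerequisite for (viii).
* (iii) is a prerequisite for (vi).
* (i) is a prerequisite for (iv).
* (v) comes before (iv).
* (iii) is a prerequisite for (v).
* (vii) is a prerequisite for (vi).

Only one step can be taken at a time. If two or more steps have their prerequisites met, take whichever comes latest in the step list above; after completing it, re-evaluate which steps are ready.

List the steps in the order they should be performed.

(vii) → (viii) → (ix) → (iii) → (vi) → (v) → (ii) → (i) → (iv)

Nothing is required for (vii), (iii) and (ii). (vii) is listed later → (vii) first.
(viii) and (i) now also ready, so the ready set is {(viii), (iii), (ii), (i)}; (viii) is listed later → (viii).
Ready: (ix), (iii), (ii) and (i). (ix) is listed later → (ix).
Ready: (iii), (ii) and (i). (iii) is listed later → (iii).
(vi) and (v) now also ready, so the ready set is {(vi), (v), (ii), (i)}; (vi) is listed later → (vi).
(v), (ii) and (i) are all available; (v) is listed later → (v).
Ready: (ii) and (i). (ii) is listed later → (ii).
(i) is the only step now ready → (i).
That leaves (iv) as the only ready step → (iv).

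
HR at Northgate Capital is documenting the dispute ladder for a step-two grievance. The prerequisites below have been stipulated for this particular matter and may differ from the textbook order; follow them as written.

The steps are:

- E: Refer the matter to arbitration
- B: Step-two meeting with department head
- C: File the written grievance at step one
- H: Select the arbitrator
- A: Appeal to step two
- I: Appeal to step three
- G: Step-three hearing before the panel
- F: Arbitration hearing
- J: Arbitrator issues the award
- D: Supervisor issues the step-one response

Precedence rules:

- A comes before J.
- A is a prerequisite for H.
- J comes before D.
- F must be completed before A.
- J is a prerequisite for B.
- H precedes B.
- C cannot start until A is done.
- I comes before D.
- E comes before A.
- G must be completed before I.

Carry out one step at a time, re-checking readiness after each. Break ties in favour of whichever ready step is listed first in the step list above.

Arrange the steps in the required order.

E G I F A C H J B D

E, G and F have no prerequisites; E is listed earlier, so E is first.
Ready: G and F. G is listed earlier → G.
I now also ready, so the ready set is {I, F}; I is listed earlier → I.
Next only F has its prerequisites met → F.
A is the only step now ready → A.
Now C, H and J have their prerequisites met. C is listed earlier, so C next.
Now H and J have their prerequisites met. H is listed earlier, so H next.
J needed A, now all done → J.
Ready: B and D. B is listed earlier → B.
That leaves D as the only ready step → D.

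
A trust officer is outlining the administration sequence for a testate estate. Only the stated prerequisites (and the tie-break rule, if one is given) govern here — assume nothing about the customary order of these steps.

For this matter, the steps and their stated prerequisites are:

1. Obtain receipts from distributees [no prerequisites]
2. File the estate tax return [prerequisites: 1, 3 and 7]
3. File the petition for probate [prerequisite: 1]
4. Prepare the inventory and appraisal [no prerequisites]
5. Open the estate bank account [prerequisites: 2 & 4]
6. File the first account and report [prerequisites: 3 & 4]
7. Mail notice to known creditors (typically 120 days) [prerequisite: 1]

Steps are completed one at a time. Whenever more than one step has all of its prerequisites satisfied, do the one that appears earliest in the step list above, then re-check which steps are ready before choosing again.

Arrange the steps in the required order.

1, 3, 4, 6, 7, 2, 5

1 and 4 have no prerequisites; 1 is listed earlier, so 1 is first.
3 and 7 now also ready, so the ready set is {3, 4, 7}; 3 is listed earlier → 3.
Now 4 and 7 have their prerequisites met. 4 is listed earlier, so 4 next.
Ready: 6 and 7. 6 is listed earlier → 6.
7 is the only step now ready → 7.
2 needed 1, 3 and 7, now all done → 2.
5 needed 2 and 4, now all done → 5.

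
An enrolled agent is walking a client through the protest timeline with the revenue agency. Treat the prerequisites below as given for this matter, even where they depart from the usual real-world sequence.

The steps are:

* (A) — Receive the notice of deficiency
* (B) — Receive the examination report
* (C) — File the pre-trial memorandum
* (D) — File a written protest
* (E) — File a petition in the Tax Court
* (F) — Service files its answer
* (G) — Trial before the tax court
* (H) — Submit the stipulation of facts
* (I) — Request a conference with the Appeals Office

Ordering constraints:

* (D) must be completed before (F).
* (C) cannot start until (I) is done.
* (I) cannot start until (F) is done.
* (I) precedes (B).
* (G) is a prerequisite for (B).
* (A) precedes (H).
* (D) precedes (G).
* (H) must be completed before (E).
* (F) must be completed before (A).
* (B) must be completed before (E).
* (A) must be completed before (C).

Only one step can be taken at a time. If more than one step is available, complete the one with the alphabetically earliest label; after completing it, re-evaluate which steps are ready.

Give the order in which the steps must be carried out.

(D) (F) (A) (G) (H) (I) (B) (C) (E)

(D) is the only step with nothing outstanding, so it goes first.
Ready: (F) and (G). (F) has the earlier label → (F).
(A) and (I) now also ready, so the ready set is {(A), (G), (I)}; (A) has the earlier label → (A).
(H) now also ready, so the ready set is {(G), (H), (I)}; (G) has the earlier label → (G).
Now (H) and (I) have their prerequisites met. (H) has the earlier label, so (H) next.
(I) needed (F), now all done → (I).
Now (B) and (C) have their prerequisites met. (B) has the earlier label, so (B) next.
Now (C) and (E) have their prerequisites met. (C) has the earlier label, so (C) next.
Next only (E) has its prerequisites met → (E).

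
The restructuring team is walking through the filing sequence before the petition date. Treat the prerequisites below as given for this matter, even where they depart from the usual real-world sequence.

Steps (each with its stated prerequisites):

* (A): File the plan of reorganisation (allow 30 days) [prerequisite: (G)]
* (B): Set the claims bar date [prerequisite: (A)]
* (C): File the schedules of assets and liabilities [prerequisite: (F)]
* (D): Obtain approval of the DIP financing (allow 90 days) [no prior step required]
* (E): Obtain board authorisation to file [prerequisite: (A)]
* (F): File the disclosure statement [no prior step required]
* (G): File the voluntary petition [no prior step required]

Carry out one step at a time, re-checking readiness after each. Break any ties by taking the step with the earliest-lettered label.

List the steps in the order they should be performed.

(D) (F) (C) (G) (A) (B) (E)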